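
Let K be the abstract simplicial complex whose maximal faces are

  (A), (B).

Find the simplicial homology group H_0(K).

H_0 = Z^2.

Take the total order A < B on the vertex set. Then K (dimension 0) consists of the simplices:

  0-simplices (2): A, B

Hence C_0 ≅ Z^2.

Now H_k = ker ∂_k / im ∂_{k+1}, so:

  H_0: rank C_0 − rank ∂_1 = 2 − 0 = 2, and there is no ∂_1, so H_0 = Z^2.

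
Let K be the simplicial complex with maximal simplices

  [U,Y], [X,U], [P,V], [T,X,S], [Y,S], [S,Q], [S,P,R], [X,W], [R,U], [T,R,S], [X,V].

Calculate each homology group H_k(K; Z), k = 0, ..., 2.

Take the total order P < Q < R < S < T < U < V < W < X < Y on the vertex set. Then K (dimension 2) consists of the simplices:

  0-simplices (10): P, Q, R, S, T, U, V, W, X, Y
  1-simplices (15): PR, PS, PV, QS, RS, RT, RU, ST, SX, SY, TX, UX, UY, VX, WX
  2-simplices (3): PRS, RST, STX

Hence C_0 ≅ Z^10, C_1 ≅ Z^15, C_2 ≅ Z^3.

Boundary ∂_1: C_1 → C_0 is given by ∂[p,q] = [q] − [p]. For instance
  ∂RU = U − R.
The resulting 10×15 matrix has rank 9, and its Smith normal form has invariant factors (1,1,1,1,1,1,1,1,1).

Boundary ∂_2: C_2 → C_1 maps a triangle to the signed sum of its edges. For instance
  ∂PRS = RS − PS + PR,
  ∂RST = ST − RT + RS.
This gives a 15×3 integer matrix of rank 3; reducing to Smith normal form yields diagonal entries (1,1,1).

Now H_k = ker ∂_k / im ∂_{k+1}, so:

  H_0: rank C_0 − rank ∂_1 = 10 − 9 = 1, and the invariant factors of ∂_1 are all 1, so H_0 ≅ Z.
  H_1: rank ker ∂_1 − rank ∂_2 = (15 − 9) − 3 = 3, and the invariant factors of ∂_2 are all 1, so H_1 ≅ Z^3.
  H_2: rank ker ∂_2 − rank ∂_3 = (3 − 3) − 0 = 0, and there is no ∂_3, so H_2 ≅ 0.

As a check, the Euler characteristic is 10 − 15 + 3 = -2, which agrees with 1 − 3 + 0 = -2.

H_0 = Z,  H_1 = Z^3,  H_2 = 0.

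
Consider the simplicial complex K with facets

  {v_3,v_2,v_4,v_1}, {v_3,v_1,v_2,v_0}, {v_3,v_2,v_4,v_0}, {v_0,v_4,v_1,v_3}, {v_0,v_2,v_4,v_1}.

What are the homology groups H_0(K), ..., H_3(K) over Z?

Order the vertices as v_0 < v_1 < v_2 < v_3 < v_4. Listing each simplex with vertices in this order, K has dimension 3 with simplices:

  0-simplices (5): [v_0], [v_1], [v_2], [v_3], [v_4]
  1-simplices (10): [v_0,v_1], [v_0,v_2], [v_0,v_3], [v_0,v_4], [v_1,v_2], [v_1,v_3], [v_1,v_4], [v_2,v_3], [v_2,v_4], [v_3,v_4]
  2-simplices (10): [v_0,v_1,v_2], [v_0,v_1,v_3], [v_0,v_1,v_4], [v_0,v_2,v_3], [v_0,v_2,v_4], [v_0,v_3,v_4], [v_1,v_2,v_3], [v_1,v_2,v_4], [v_1,v_3,v_4], [v_2,v_3,v_4]
  3-simplices (5): [v_0,v_1,v_2,v_3], [v_0,v_1,v_2,v_4], [v_0,v_1,v_3,v_4], [v_0,v_2,v_3,v_4], [v_1,v_2,v_3,v_4]

so the chain groups are C_0 ≅ Z^5, C_1 ≅ Z^10, C_2 ≅ Z^10, C_3 ≅ Z^5.

Boundary ∂_1: C_1 → C_0 is given by ∂[p,q] = [q] − [p].
The resulting 5×10 matrix has rank 4, and its Smith normal form has invariant factors (1,1,1,1).

Boundary ∂_2: C_2 → C_1 sends each 2-simplex [p,q,r] to [q,r] − [p,r] + [p,q]. For instance
  ∂[v_2,v_3,v_4] = [v_3,v_4] − [v_2,v_4] + [v_2,v_3],
  ∂[v_0,v_3,v_4] = [v_3,v_4] − [v_0,v_4] + [v_0,v_3].
As a 10×10 matrix over Z this has rank 6, with invariant factors (1,1,1,1,1,1).

∂_3: C_3 → C_2 sends each 3-simplex σ to the alternating sum Σ_i (−1)^i (σ with its i-th vertex removed). For instance
  ∂[v_1,v_2,v_3,v_4] = [v_2,v_3,v_4] − [v_1,v_3,v_4] + [v_1,v_2,v_4] − [v_1,v_2,v_3],
  ∂[v_0,v_1,v_2,v_3] = [v_1,v_2,v_3] − [v_0,v_2,v_3] + [v_0,v_1,v_3] − [v_0,v_1,v_2].
The resulting 10×5 matrix has rank 4, and its Smith normal form has invariant factors (1,1,1,1).

From H_k ≅ ker(∂_k) / im(∂_{k+1}) we obtain:

  H_0: rank C_0 − rank ∂_1 = 5 − 4 = 1, and the invariant factors of ∂_1 are all 1, so H_0 = Z.
  H_1: rank ker ∂_1 − rank ∂_2 = (10 − 4) − 6 = 0, and the invariant factors of ∂_2 are all 1, so H_1 = 0.
  H_2: rank ker ∂_2 − rank ∂_3 = (10 − 6) − 4 = 0, and the invariant factors of ∂_3 are all 1, so H_2 = 0.
  H_3: rank ker ∂_3 − rank ∂_4 = (5 − 4) − 0 = 1, and there is no ∂_4, so H_3 = Z.

H_0 = Z,  H_1 = 0,  H_2 = 0,  H_3 = Z.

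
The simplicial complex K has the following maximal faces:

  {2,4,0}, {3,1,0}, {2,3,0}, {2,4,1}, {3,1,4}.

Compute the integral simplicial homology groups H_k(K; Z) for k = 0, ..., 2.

Order the vertices as 0 < 1 < 2 < 3 < 4. Listing each simplex with vertices in this order, K has dimension 2 with simplices:

  0-simplices (5): [0], [1], [2], [3], [4]
  1-simplices (10): [0,1], [0,2], [0,3], [0,4], [1,2], [1,3], [1,4], [2,3], [2,4], [3,4]
  2-simplices (5): [0,1,3], [0,2,3], [0,2,4], [1,2,4], [1,3,4]

so the chain groups are C_0 ≅ Z^5, C_1 ≅ Z^10, C_2 ≅ Z^5.

The boundary map ∂_1: C_1 → C_0 maps an edge to its endpoints' difference, ∂[p,q] = q − p. For instance
  ∂[0,1] = [1] − [0].
This gives a 5×10 integer matrix of rank 4; reducing to Smith normal form yields diagonal entries (1,1,1,1).

Boundary ∂_2: C_2 → C_1 acts by ∂[p,q,r] = [q,r] − [p,r] + [p,q]. For instance
  ∂[1,3,4] = [3,4] − [1,4] + [1,3],
  ∂[0,2,4] = [2,4] − [0,4] + [0,2].
As a 10×5 matrix over Z this has rank 5, with invariant factors (1,1,1,1,1).

From H_k ≅ ker(∂_k) / im(∂_{k+1}) we obtain:

  H_0: rank C_0 − rank ∂_1 = 5 − 4 = 1, and the invariant factors of ∂_1 are all 1, so H_0 ≅ Z.
  H_1: rank ker ∂_1 − rank ∂_2 = (10 − 4) − 5 = 1, and the invariant factors of ∂_2 are all 1, so H_1 ≅ Z.
  H_2: rank ker ∂_2 − rank ∂_3 = (5 − 5) − 0 = 0, and there is no ∂_3, so H_2 ≅ 0.

As a check, the Euler characteristic is 5 − 10 + 5 = 0, which agrees with 1 − 1 + 0 = 0.

H_0 ≅ Z,  H_1 ≅ Z,  H_2 = 0.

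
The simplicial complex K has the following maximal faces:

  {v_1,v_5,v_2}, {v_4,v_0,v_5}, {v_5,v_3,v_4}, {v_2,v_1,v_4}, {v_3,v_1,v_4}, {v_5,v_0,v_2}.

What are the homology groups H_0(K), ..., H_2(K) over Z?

H_0 ≅ Z,  H_1 ≅ Z,  H_2 = 0.

Take the total order v_0 < v_1 < v_2 < v_3 < v_4 < v_5 on the vertex set. Then K (dimension 2) consists of the simplices:

  0-simplices (6): [v_0], [v_1], [v_2], [v_3], [v_4], [v_5]
  1-simplices (12): [v_0,v_2], [v_0,v_4], [v_0,v_5], [v_1,v_2], [v_1,v_3], [v_1,v_4], [v_1,v_5], [v_2,v_4], [v_2,v_5], [v_3,v_4], [v_3,v_5], [v_4,v_5]
  2-simplices (6): [v_0,v_2,v_5], [v_0,v_4,v_5], [v_1,v_2,v_4], [v_1,v_2,v_5], [v_1,v_3,v_4], [v_3,v_4,v_5]

Hence C_0 ≅ Z^6, C_1 ≅ Z^12, C_2 ≅ Z^6.

∂_1: C_1 → C_0 maps an edge to its endpoints' difference, ∂[p,q] = q − p. For instance
  ∂[v_0,v_4] = [v_4] − [v_0].
As a 6×12 matrix over Z this has rank 5, with invariant factors (1,1,1,1,1).

The boundary map ∂_2: C_2 → C_1 acts by ∂[p,q,r] = [q,r] − [p,r] + [p,q]. For instance
  ∂[v_1,v_2,v_4] = [v_2,v_4] − [v_1,v_4] + [v_1,v_2],
  ∂[v_0,v_4,v_5] = [v_4,v_5] − [v_0,v_5] + [v_0,v_4].
The resulting 12×6 matrix has rank 6, and its Smith normal form has invariant factors (1,1,1,1,1,1).

Computing H_k = (kernel of ∂_k) / (image of ∂_{k+1}):

  H_0: rank C_0 − rank ∂_1 = 6 − 5 = 1, and the invariant factors of ∂_1 are all 1, so H_0 ≅ Z.
  H_1: rank ker ∂_1 − rank ∂_2 = (12 − 5) − 6 = 1, and the invariant factors of ∂_2 are all 1, so H_1 ≅ Z.
  H_2: rank ker ∂_2 − rank ∂_3 = (6 − 6) − 0 = 0, and there is no ∂_3, so H_2 ≅ 0.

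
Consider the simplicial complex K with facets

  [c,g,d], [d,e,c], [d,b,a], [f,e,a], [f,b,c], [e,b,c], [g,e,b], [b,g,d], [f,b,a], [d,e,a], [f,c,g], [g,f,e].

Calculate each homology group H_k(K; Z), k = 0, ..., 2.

Take the total order a < b < c < d < e < f < g on the vertex set. Then K (dimension 2) consists of the simplices:

  0-simplices (7): a, b, c, d, e, f, g
  1-simplices (18): ab, ad, ae, af, bc, bd, be, bf, bg, cd, ce, cf, cg, de, dg, ef, eg, fg
  2-simplices (12): abd, abf, ade, aef, bce, bcf, bdg, beg, cde, cdg, cfg, efg

Hence C_0 ≅ Z^7, C_1 ≅ Z^18, C_2 ≅ Z^12.

The boundary map ∂_1: C_1 → C_0 sends each edge [p,q] (with p < q) to q − p. For instance
  ∂af = f − a.
The 7×18 boundary matrix has rank 6 and Smith normal form diag(1,1,1,1,1,1).

Boundary ∂_2: C_2 → C_1 acts by ∂[p,q,r] = [q,r] − [p,r] + [p,q]. For instance
  ∂cdg = dg − cg + cd,
  ∂bdg = dg − bg + bd.
As a 18×12 matrix over Z this has rank 12, with invariant factors (1,1,1,1,1,1,1,1,1,1,1,2).

Reading off H_k = ker ∂_k / im ∂_{k+1}:

  H_0: rank C_0 − rank ∂_1 = 7 − 6 = 1, and the invariant factors of ∂_1 are all 1, so H_0 ≅ Z.
  H_1: rank ker ∂_1 − rank ∂_2 = (18 − 6) − 12 = 0, and ∂_2 has invariant factor 2 > 1, so H_1 ≅ Z/2.
  H_2: rank ker ∂_2 − rank ∂_3 = (12 − 12) − 0 = 0, and there is no ∂_3, so H_2 ≅ 0.

As a check, the Euler characteristic is 7 − 18 + 12 = 1, which agrees with 1 − 0 + 0 = 1.

H_0 = Z,  H_1 = Z/2,  H_2 = 0.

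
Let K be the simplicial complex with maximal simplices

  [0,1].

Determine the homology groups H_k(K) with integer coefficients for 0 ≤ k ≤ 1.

H_0 ≅ Z,  H_1 = 0.

K has 2 vertices, 1 edge.
rank ∂_0 = 0, rank ∂_1 = 1 ⇒ b_0 = 2 − 0 − 1 = 1; all invariant factors of ∂_1 are 1 so no torsion. So H_0 ≅ Z.
rank ∂_1 = 1, rank ∂_2 = 0 ⇒ b_1 = 1 − 1 − 0 = 0. So H_1 ≅ 0.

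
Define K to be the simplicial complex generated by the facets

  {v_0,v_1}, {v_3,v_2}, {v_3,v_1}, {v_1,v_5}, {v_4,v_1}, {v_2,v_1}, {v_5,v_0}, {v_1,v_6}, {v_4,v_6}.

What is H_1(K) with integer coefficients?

H_1 = Z^3.

K has 7 vertices, 9 edges.
rank ∂_1 = 6, rank ∂_2 = 0 ⇒ b_1 = 9 − 6 − 0 = 3. So H_1 = Z^3.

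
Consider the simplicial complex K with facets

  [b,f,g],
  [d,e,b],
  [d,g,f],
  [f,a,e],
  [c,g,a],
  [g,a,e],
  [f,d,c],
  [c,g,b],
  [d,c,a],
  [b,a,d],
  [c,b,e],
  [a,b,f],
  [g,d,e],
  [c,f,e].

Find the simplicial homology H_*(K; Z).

H_0 ≅ Z,  H_1 ≅ Z^2,  H_2 ≅ Z.

We work with the vertex ordering a < b < c < d < e < f < g. The simplices of K, each written with vertices in increasing order, are:

  0-simplices (7): a, b, c, d, e, f, g
  1-simplices (21): ab, ac, ad, ae, af, ag, bc, bd, be, bf, bg, cd, ce, cf, cg, de, df, dg, ef, eg, fg
  2-simplices (14): abd, abf, acd, acg, aef, aeg, bce, bcg, bde, bfg, cdf, cef, deg, dfg

so the chain groups are C_0 ≅ Z^7, C_1 ≅ Z^21, C_2 ≅ Z^14.

The boundary map ∂_1: C_1 → C_0 is given by ∂[p,q] = [q] − [p]. For instance
  ∂bg = g − b.
The resulting 7×21 matrix has rank 6, and its Smith normal form has invariant factors (1,1,1,1,1,1).

Boundary ∂_2: C_2 → C_1 sends each 2-simplex [p,q,r] to [q,r] − [p,r] + [p,q]. For instance
  ∂acg = cg − ag + ac,
  ∂bcg = cg − bg + bc.
As a 21×14 matrix over Z this has rank 13, with invariant factors (1,1,1,1,1,1,1,1,1,1,1,1,1).

From H_k ≅ ker(∂_k) / im(∂_{k+1}) we obtain:

  H_0: rank C_0 − rank ∂_1 = 7 − 6 = 1, and the invariant factors of ∂_1 are all 1, so H_0 ≅ Z.
  H_1: rank ker ∂_1 − rank ∂_2 = (21 − 6) − 13 = 2, and the invariant factors of ∂_2 are all 1, so H_1 ≅ Z^2.
  H_2: rank ker ∂_2 − rank ∂_3 = (14 − 13) − 0 = 1, and there is no ∂_3, so H_2 ≅ Z.

As a check, the Euler characteristic is 7 − 21 + 14 = 0, which agrees with 1 − 2 + 1 = 0.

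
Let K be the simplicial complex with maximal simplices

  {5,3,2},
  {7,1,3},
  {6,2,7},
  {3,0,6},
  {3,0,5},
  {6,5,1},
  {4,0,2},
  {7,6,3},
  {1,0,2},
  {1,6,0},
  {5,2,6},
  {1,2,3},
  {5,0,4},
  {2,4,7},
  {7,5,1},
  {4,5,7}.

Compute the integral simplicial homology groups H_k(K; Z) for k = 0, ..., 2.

H_0 = Z,  H_1 = Z^2,  H_2 = Z.

Take the total order 0 < 1 < 2 < 3 < 4 < 5 < 6 < 7 on the vertex set. Then K (dimension 2) consists of the simplices:

  0-simplices (8): [0], [1], [2], [3], [4], [5], [6], [7]
  1-simplices (24): (24 of them)
  2-simplices (16): [0,1,2], [0,1,6], [0,2,4], [0,3,5], [0,3,6], [0,4,5], [1,2,3], [1,3,7], [1,5,6], [1,5,7], [2,3,5], [2,4,7], [2,5,6], [2,6,7], [3,6,7], [4,5,7]

Hence C_0 ≅ Z^8, C_1 ≅ Z^24, C_2 ≅ Z^16.

∂_1: C_1 → C_0 sends each edge [p,q] (with p < q) to q − p. For instance
  ∂[0,5] = [5] − [0].
The resulting 8×24 matrix has rank 7, and its Smith normal form has invariant factors (1,1,1,1,1,1,1).

∂_2: C_2 → C_1 acts by ∂[p,q,r] = [q,r] − [p,r] + [p,q]. For instance
  ∂[3,6,7] = [6,7] − [3,7] + [3,6],
  ∂[0,2,4] = [2,4] − [0,4] + [0,2].
This gives a 24×16 integer matrix of rank 15; reducing to Smith normal form yields diagonal entries (1,1,1,1,1,1,1,1,1,1,1,1,1,1,1).

From H_k ≅ ker(∂_k) / im(∂_{k+1}) we obtain:

  H_0: rank C_0 − rank ∂_1 = 8 − 7 = 1, and the invariant factors of ∂_1 are all 1, so H_0 = Z.
  H_1: rank ker ∂_1 − rank ∂_2 = (24 − 7) − 15 = 2, and the invariant factors of ∂_2 are all 1, so H_1 = Z^2.
  H_2: rank ker ∂_2 − rank ∂_3 = (16 − 15) − 0 = 1, and there is no ∂_3, so H_2 = Z.

(K is a triangulation of the torus T^2.)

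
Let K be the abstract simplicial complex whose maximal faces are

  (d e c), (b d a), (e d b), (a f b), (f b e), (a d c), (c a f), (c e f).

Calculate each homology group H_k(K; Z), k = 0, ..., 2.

Take the total order a < b < c < d < e < f on the vertex set. Then K (dimension 2) consists of the simplices:

  0-simplices (6): a, b, c, d, e, f
  1-simplices (12): ab, ac, ad, af, bd, be, bf, cd, ce, cf, de, ef
  2-simplices (8): abd, abf, acd, acf, bde, bef, cde, cef

so the chain groups are C_0 ≅ Z^6, C_1 ≅ Z^12, C_2 ≅ Z^8.

Boundary ∂_1: C_1 → C_0 is given by ∂[p,q] = [q] − [p]. For instance
  ∂ce = e − c.
The resulting 6×12 matrix has rank 5, and its Smith normal form has invariant factors (1,1,1,1,1).

Boundary ∂_2: C_2 → C_1 maps a triangle to the signed sum of its edges. For instance
  ∂abd = bd − ad + ab,
  ∂acf = cf − af + ac.
The resulting 12×8 matrix has rank 7, and its Smith normal form has invariant factors (1,1,1,1,1,1,1).

Reading off H_k = ker ∂_k / im ∂_{k+1}:

  H_0: rank C_0 − rank ∂_1 = 6 − 5 = 1, and the invariant factors of ∂_1 are all 1, so H_0 ≅ Z.
  H_1: rank ker ∂_1 − rank ∂_2 = (12 − 5) − 7 = 0, and the invariant factors of ∂_2 are all 1, so H_1 ≅ 0.
  H_2: rank ker ∂_2 − rank ∂_3 = (8 − 7) − 0 = 1, and there is no ∂_3, so H_2 ≅ Z.

H_0 ≅ Z,  H_1 = 0,  H_2 ≅ Z.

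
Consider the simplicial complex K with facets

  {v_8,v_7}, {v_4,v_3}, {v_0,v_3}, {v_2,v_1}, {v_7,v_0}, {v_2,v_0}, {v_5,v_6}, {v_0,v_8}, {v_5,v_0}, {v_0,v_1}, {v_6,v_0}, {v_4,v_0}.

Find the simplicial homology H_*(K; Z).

H_0 = Z,  H_1 = Z^4.

Order the vertices as v_0 < v_1 < v_2 < v_3 < v_4 < v_5 < v_6 < v_7 < v_8. Listing each simplex with vertices in this order, K has dimension 1 with simplices:

  0-simplices (9): [v_0], [v_1], [v_2], [v_3], [v_4], [v_5], [v_6], [v_7], [v_8]
  1-simplices (12): [v_0,v_1], [v_0,v_2], [v_0,v_3], [v_0,v_4], [v_0,v_5], [v_0,v_6], [v_0,v_7], [v_0,v_8], [v_1,v_2], [v_3,v_4], [v_5,v_6], [v_7,v_8]

so the chain groups are C_0 ≅ Z^9, C_1 ≅ Z^12.

∂_1: C_1 → C_0 is given by ∂[p,q] = [q] − [p]. For instance
  ∂[v_0,v_3] = [v_3] − [v_0].
The resulting 9×12 matrix has rank 8, and its Smith normal form has invariant factors (1,1,1,1,1,1,1,1).

Reading off H_k = ker ∂_k / im ∂_{k+1}:

  H_0: rank C_0 − rank ∂_1 = 9 − 8 = 1, and the invariant factors of ∂_1 are all 1, so H_0 ≅ Z.
  H_1: rank ker ∂_1 − rank ∂_2 = (12 − 8) − 0 = 4, and there is no ∂_2, so H_1 ≅ Z^4.

As a check, the Euler characteristic is 9 − 12 = -3, which agrees with 1 − 4 = -3.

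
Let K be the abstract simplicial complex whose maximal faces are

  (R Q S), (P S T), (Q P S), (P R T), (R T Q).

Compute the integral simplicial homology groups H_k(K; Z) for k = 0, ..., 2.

H_0 = Z,  H_1 = Z,  H_2 = 0.

Take the total order P < Q < R < S < T on the vertex set. Then K (dimension 2) consists of the simplices:

  0-simplices (5): P, Q, R, S, T
  1-simplices (10): PQ, PR, PS, PT, QR, QS, QT, RS, RT, ST
  2-simplices (5): PQS, PRT, PST, QRS, QRT

giving chain groups C_0 ≅ Z^5, C_1 ≅ Z^10, C_2 ≅ Z^5.

Boundary ∂_1: C_1 → C_0 maps an edge to its endpoints' difference, ∂[p,q] = q − p. For instance
  ∂ST = T − S.
This gives a 5×10 integer matrix of rank 4; reducing to Smith normal form yields diagonal entries (1,1,1,1).

Boundary ∂_2: C_2 → C_1 sends each 2-simplex [p,q,r] to [q,r] − [p,r] + [p,q]. For instance
  ∂QRS = RS − QS + QR,
  ∂PQS = QS − PS + PQ.
The 10×5 boundary matrix has rank 5 and Smith normal form diag(1,1,1,1,1).

Now H_k = ker ∂_k / im ∂_{k+1}, so:

  H_0: rank C_0 − rank ∂_1 = 5 − 4 = 1, and the invariant factors of ∂_1 are all 1, so H_0 ≅ Z.
  H_1: rank ker ∂_1 − rank ∂_2 = (10 − 4) − 5 = 1, and the invariant factors of ∂_2 are all 1, so H_1 ≅ Z.
  H_2: rank ker ∂_2 − rank ∂_3 = (5 − 5) − 0 = 0, and there is no ∂_3, so H_2 ≅ 0.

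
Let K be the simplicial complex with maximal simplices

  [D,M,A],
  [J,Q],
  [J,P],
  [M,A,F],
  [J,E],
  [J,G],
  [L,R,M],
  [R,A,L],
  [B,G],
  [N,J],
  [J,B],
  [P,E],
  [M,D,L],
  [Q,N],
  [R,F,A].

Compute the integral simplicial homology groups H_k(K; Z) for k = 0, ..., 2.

Fix the vertex order A < B < D < E < F < G < J < L < M < N < P < Q < R and write every simplex with vertices in increasing order. Then dim K = 2 and the simplices of K are:

  0-simplices (13): A, B, D, E, F, G, J, L, M, N, P, Q, R
  1-simplices (21): AD, AF, AL, AM, AR, BG, BJ, DL, DM, EJ, EP, FM, FR, GJ, JN, JP, JQ, LM, LR, MR, NQ
  2-simplices (6): ADM, AFM, AFR, ALR, DLM, LMR

giving chain groups C_0 ≅ Z^13, C_1 ≅ Z^21, C_2 ≅ Z^6.

Boundary ∂_1: C_1 → C_0 maps an edge to its endpoints' difference, ∂[p,q] = q − p. For instance
  ∂EJ = J − E.
The resulting 13×21 matrix has rank 11, and its Smith normal form has invariant factors (1,1,1,1,1,1,1,1,1,1,1).

The boundary map ∂_2: C_2 → C_1 sends each 2-simplex [p,q,r] to [q,r] − [p,r] + [p,q]. For instance
  ∂ALR = LR − AR + AL,
  ∂DLM = LM − DM + DL.
The 21×6 boundary matrix has rank 6 and Smith normal form diag(1,1,1,1,1,1).

Computing H_k = (kernel of ∂_k) / (image of ∂_{k+1}):

  H_0: rank C_0 − rank ∂_1 = 13 − 11 = 2, and the invariant factors of ∂_1 are all 1, so H_0 = Z^2.
  H_1: rank ker ∂_1 − rank ∂_2 = (21 − 11) − 6 = 4, and the invariant factors of ∂_2 are all 1, so H_1 = Z^4.
  H_2: rank ker ∂_2 − rank ∂_3 = (6 − 6) − 0 = 0, and there is no ∂_3, so H_2 = 0.

(K is a triangulation of the disjoint union of the cylinder S^1 x I and a wedge of 3 circles.)

H_0 = Z^2,  H_1 = Z^4,  H_2 = 0.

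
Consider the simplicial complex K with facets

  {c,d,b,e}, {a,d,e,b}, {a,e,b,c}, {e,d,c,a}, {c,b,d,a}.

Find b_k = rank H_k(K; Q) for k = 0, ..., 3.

We work with the vertex ordering a < b < c < d < e. The simplices of K, each written with vertices in increasing order, are:

  0-simplices (5): a, b, c, d, e
  1-simplices (10): ab, ac, ad, ae, bc, bd, be, cd, ce, de
  2-simplices (10): abc, abd, abe, acd, ace, ade, bcd, bce, bde, cde
  3-simplices (5): abcd, abce, abde, acde, bcde

giving chain groups C_0 ≅ Z^5, C_1 ≅ Z^10, C_2 ≅ Z^10, C_3 ≅ Z^5.

Boundary ∂_1: C_1 → C_0 sends each edge [p,q] (with p < q) to q − p.
The 5×10 boundary matrix has rank 4 and Smith normal form diag(1,1,1,1).

∂_2: C_2 → C_1 maps a triangle to the signed sum of its edges. For instance
  ∂bcd = cd − bd + bc,
  ∂abc = bc − ac + ab.
As a 10×10 matrix over Z this has rank 6, with invariant factors (1,1,1,1,1,1).

Boundary ∂_3: C_3 → C_2 sends each 3-simplex σ to the alternating sum Σ_i (−1)^i (σ with its i-th vertex removed). For instance
  ∂abcd = bcd − acd + abd − abc,
  ∂acde = cde − ade + ace − acd.
The resulting 10×5 matrix has rank 4, and its Smith normal form has invariant factors (1,1,1,1).

Reading off H_k = ker ∂_k / im ∂_{k+1}:

  H_0: rank C_0 − rank ∂_1 = 5 − 4 = 1, and the invariant factors of ∂_1 are all 1, so H_0 = Z.
  H_1: rank ker ∂_1 − rank ∂_2 = (10 − 4) − 6 = 0, and the invariant factors of ∂_2 are all 1, so H_1 = 0.
  H_2: rank ker ∂_2 − rank ∂_3 = (10 − 6) − 4 = 0, and the invariant factors of ∂_3 are all 1, so H_2 = 0.
  H_3: rank ker ∂_3 − rank ∂_4 = (5 − 4) − 0 = 1, and there is no ∂_4, so H_3 = Z.

As a check, the Euler characteristic is 5 − 10 + 10 − 5 = 0, which agrees with 1 − 0 + 0 − 1 = 0.

Hence the Betti numbers are b_0 = 1, b_1 = 0, b_2 = 0, b_3 = 1.

b_0 = 1, b_1 = 0, b_2 = 0, b_3 = 1.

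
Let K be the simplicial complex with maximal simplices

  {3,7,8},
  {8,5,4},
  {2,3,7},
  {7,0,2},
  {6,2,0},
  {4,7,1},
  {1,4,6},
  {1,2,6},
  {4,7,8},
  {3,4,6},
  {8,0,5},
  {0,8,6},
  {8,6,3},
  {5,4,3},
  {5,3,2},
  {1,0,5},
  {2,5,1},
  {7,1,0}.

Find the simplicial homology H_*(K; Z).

We work with the vertex ordering 0 < 1 < 2 < 3 < 4 < 5 < 6 < 7 < 8. The simplices of K, each written with vertices in increasing order, are:

  0-simplices (9): [0], [1], [2], [3], [4], [5], [6], [7], [8]
  1-simplices (27): (27 of them)
  2-simplices (18): [0,1,5], [0,1,7], [0,2,6], [0,2,7], [0,5,8], [0,6,8], [1,2,5], [1,2,6], [1,4,6], [1,4,7], [2,3,5], [2,3,7], [3,4,5], [3,4,6], [3,6,8], [3,7,8], [4,5,8], [4,7,8]

giving chain groups C_0 ≅ Z^9, C_1 ≅ Z^27, C_2 ≅ Z^18.

Boundary ∂_1: C_1 → C_0 maps an edge to its endpoints' difference, ∂[p,q] = q − p.
As a 9×27 matrix over Z this has rank 8, with invariant factors (1,1,1,1,1,1,1,1).

∂_2: C_2 → C_1 maps a triangle to the signed sum of its edges. For instance
  ∂[0,5,8] = [5,8] − [0,8] + [0,5],
  ∂[0,6,8] = [6,8] − [0,8] + [0,6].
This gives a 27×18 integer matrix of rank 18; reducing to Smith normal form yields diagonal entries (1,1,1,1,1,1,1,1,1,1,1,1,1,1,1,1,1,2).

Reading off H_k = ker ∂_k / im ∂_{k+1}:

  H_0: rank C_0 − rank ∂_1 = 9 − 8 = 1, and the invariant factors of ∂_1 are all 1, so H_0 ≅ Z.
  H_1: rank ker ∂_1 − rank ∂_2 = (27 − 8) − 18 = 1, and ∂_2 has invariant factor 2 > 1, so H_1 ≅ Z ⊕ Z/2.
  H_2: rank ker ∂_2 − rank ∂_3 = (18 − 18) − 0 = 0, and there is no ∂_3, so H_2 ≅ 0.

(K is a triangulation of the Klein bottle.)

H_0 ≅ Z,  H_1 ≅ Z ⊕ Z/2,  H_2 = 0.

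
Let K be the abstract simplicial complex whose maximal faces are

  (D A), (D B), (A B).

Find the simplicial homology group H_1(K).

Order the vertices as A < B < D. Listing each simplex with vertices in this order, K has dimension 1 with simplices:

  0-simplices (3): A, B, D
  1-simplices (3): AB, AD, BD

Hence C_0 ≅ Z^3, C_1 ≅ Z^3.

Boundary ∂_1: C_1 → C_0 is given by ∂[p,q] = [q] − [p]. For instance
  ∂AB = B − A.
This gives a 3×3 integer matrix of rank 2; reducing to Smith normal form yields diagonal entries (1,1).

Reading off H_k = ker ∂_k / im ∂_{k+1}:

  H_1: rank ker ∂_1 − rank ∂_2 = (3 − 2) − 0 = 1, and there is no ∂_2, so H_1 = Z.

(K is a triangulation of the circle S^1.)

H_1 ≅ Z.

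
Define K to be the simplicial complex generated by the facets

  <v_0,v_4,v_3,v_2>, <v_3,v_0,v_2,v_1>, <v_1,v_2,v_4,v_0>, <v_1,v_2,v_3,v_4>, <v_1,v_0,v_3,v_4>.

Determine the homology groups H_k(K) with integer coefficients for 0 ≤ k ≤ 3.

K has 5 vertices, 10 edges, 10 triangles, 5 3-simplices.
rank ∂_0 = 0, rank ∂_1 = 4 ⇒ b_0 = 5 − 0 − 4 = 1; all invariant factors of ∂_1 are 1 so no torsion. So H_0 = Z.
rank ∂_1 = 4, rank ∂_2 = 6 ⇒ b_1 = 10 − 4 − 6 = 0; all invariant factors of ∂_2 are 1 so no torsion. So H_1 = 0.
rank ∂_2 = 6, rank ∂_3 = 4 ⇒ b_2 = 10 − 6 − 4 = 0; all invariant factors of ∂_3 are 1 so no torsion. So H_2 = 0.
rank ∂_3 = 4, rank ∂_4 = 0 ⇒ b_3 = 5 − 4 − 0 = 1. So H_3 = Z.

H_0 = Z,  H_1 = 0,  H_2 = 0,  H_3 = Z.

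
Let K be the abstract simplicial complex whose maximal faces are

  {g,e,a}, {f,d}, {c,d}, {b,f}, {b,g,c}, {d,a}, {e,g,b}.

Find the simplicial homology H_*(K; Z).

Take the total order a < b < c < d < e < f < g on the vertex set. Then K (dimension 2) consists of the simplices:

  0-simplices (7): a, b, c, d, e, f, g
  1-simplices (11): ad, ae, ag, bc, be, bf, bg, cd, cg, df, eg
  2-simplices (3): aeg, bcg, beg

giving chain groups C_0 ≅ Z^7, C_1 ≅ Z^11, C_2 ≅ Z^3.

Boundary ∂_1: C_1 → C_0 sends each edge [p,q] (with p < q) to q − p. For instance
  ∂cd = d − c.
The 7×11 boundary matrix has rank 6 and Smith normal form diag(1,1,1,1,1,1).

Boundary ∂_2: C_2 → C_1 acts by ∂[p,q,r] = [q,r] − [p,r] + [p,q]. For instance
  ∂beg = eg − bg + be,
  ∂aeg = eg − ag + ae.
As a 11×3 matrix over Z this has rank 3, with invariant factors (1,1,1).

Reading off H_k = ker ∂_k / im ∂_{k+1}:

  H_0: rank C_0 − rank ∂_1 = 7 − 6 = 1, and the invariant factors of ∂_1 are all 1, so H_0 = Z.
  H_1: rank ker ∂_1 − rank ∂_2 = (11 − 6) − 3 = 2, and the invariant factors of ∂_2 are all 1, so H_1 = Z^2.
  H_2: rank ker ∂_2 − rank ∂_3 = (3 − 3) − 0 = 0, and there is no ∂_3, so H_2 = 0.

As a check, the Euler characteristic is 7 − 11 + 3 = -1, which agrees with 1 − 2 + 0 = -1.

H_0 ≅ Z,  H_1 ≅ Z^2,  H_2 = 0.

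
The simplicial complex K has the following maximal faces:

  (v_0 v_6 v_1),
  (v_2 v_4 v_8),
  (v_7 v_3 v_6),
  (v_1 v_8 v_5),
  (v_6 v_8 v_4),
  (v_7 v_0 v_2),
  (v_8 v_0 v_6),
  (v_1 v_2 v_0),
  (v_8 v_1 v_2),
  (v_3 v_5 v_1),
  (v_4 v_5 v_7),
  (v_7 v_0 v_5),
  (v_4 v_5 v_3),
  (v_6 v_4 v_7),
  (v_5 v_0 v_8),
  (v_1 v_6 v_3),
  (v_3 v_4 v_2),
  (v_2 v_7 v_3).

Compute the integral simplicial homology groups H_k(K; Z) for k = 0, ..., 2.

Order the vertices as v_0 < v_1 < v_2 < v_3 < v_4 < v_5 < v_6 < v_7 < v_8. Listing each simplex with vertices in this order, K has dimension 2 with simplices:

  0-simplices (9): [v_0], [v_1], [v_2], [v_3], [v_4], [v_5], [v_6], [v_7], [v_8]
  1-simplices (27): (27 of them)
  2-simplices (18): (18 of them)

giving chain groups C_0 ≅ Z^9, C_1 ≅ Z^27, C_2 ≅ Z^18.

Boundary ∂_1: C_1 → C_0 is given by ∂[p,q] = [q] − [p].
This gives a 9×27 integer matrix of rank 8; reducing to Smith normal form yields diagonal entries (1,1,1,1,1,1,1,1).

Boundary ∂_2: C_2 → C_1 acts by ∂[p,q,r] = [q,r] − [p,r] + [p,q]. For instance
  ∂[v_3,v_6,v_7] = [v_6,v_7] − [v_3,v_7] + [v_3,v_6],
  ∂[v_2,v_4,v_8] = [v_4,v_8] − [v_2,v_8] + [v_2,v_4].
The 27×18 boundary matrix has rank 18 and Smith normal form diag(1,1,1,1,1,1,1,1,1,1,1,1,1,1,1,1,1,2).

Computing H_k = (kernel of ∂_k) / (image of ∂_{k+1}):

  H_0: rank C_0 − rank ∂_1 = 9 − 8 = 1, and the invariant factors of ∂_1 are all 1, so H_0 ≅ Z.
  H_1: rank ker ∂_1 − rank ∂_2 = (27 − 8) − 18 = 1, and ∂_2 has invariant factor 2 > 1, so H_1 ≅ Z ⊕ Z/2.
  H_2: rank ker ∂_2 − rank ∂_3 = (18 − 18) − 0 = 0, and there is no ∂_3, so H_2 ≅ 0.

As a check, the Euler characteristic is 9 − 27 + 18 = 0, which agrees with 1 − 1 + 0 = 0.

H_0 ≅ Z,  H_1 ≅ Z ⊕ Z/2,  H_2 = 0.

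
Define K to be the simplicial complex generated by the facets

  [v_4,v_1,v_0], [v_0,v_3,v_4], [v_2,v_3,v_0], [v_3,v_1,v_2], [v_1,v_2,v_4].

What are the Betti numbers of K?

We work with the vertex ordering v_0 < v_1 < v_2 < v_3 < v_4. The simplices of K, each written with vertices in increasing order, are:

  0-simplices (5): [v_0], [v_1], [v_2], [v_3], [v_4]
  1-simplices (10): [v_0,v_1], [v_0,v_2], [v_0,v_3], [v_0,v_4], [v_1,v_2], [v_1,v_3], [v_1,v_4], [v_2,v_3], [v_2,v_4], [v_3,v_4]
  2-simplices (5): [v_0,v_1,v_4], [v_0,v_2,v_3], [v_0,v_3,v_4], [v_1,v_2,v_3], [v_1,v_2,v_4]

Hence C_0 ≅ Z^5, C_1 ≅ Z^10, C_2 ≅ Z^5.

∂_1: C_1 → C_0 sends each edge [p,q] (with p < q) to q − p. For instance
  ∂[v_0,v_4] = [v_4] − [v_0].
As a 5×10 matrix over Z this has rank 4, with invariant factors (1,1,1,1).

∂_2: C_2 → C_1 sends each 2-simplex [p,q,r] to [q,r] − [p,r] + [p,q]. For instance
  ∂[v_0,v_1,v_4] = [v_1,v_4] − [v_0,v_4] + [v_0,v_1],
  ∂[v_1,v_2,v_3] = [v_2,v_3] − [v_1,v_3] + [v_1,v_2].
As a 10×5 matrix over Z this has rank 5, with invariant factors (1,1,1,1,1).

From H_k ≅ ker(∂_k) / im(∂_{k+1}) we obtain:

  H_0: rank C_0 − rank ∂_1 = 5 − 4 = 1, and the invariant factors of ∂_1 are all 1, so H_0 = Z.
  H_1: rank ker ∂_1 − rank ∂_2 = (10 − 4) − 5 = 1, and the invariant factors of ∂_2 are all 1, so H_1 = Z.
  H_2: rank ker ∂_2 − rank ∂_3 = (5 − 5) − 0 = 0, and there is no ∂_3, so H_2 = 0.

As a check, the Euler characteristic is 5 − 10 + 5 = 0, which agrees with 1 − 1 + 0 = 0.

Hence the Betti numbers are b_0 = 1, b_1 = 1, b_2 = 0.

b_0 = 1, b_1 = 1, b_2 = 0.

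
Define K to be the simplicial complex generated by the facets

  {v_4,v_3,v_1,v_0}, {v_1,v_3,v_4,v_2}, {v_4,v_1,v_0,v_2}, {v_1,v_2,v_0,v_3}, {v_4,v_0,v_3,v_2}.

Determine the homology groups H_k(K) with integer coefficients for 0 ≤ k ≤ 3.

Fix the vertex order v_0 < v_1 < v_2 < v_3 < v_4 and write every simplex with vertices in increasing order. Then dim K = 3 and the simplices of K are:

  0-simplices (5): [v_0], [v_1], [v_2], [v_3], [v_4]
  1-simplices (10): [v_0,v_1], [v_0,v_2], [v_0,v_3], [v_0,v_4], [v_1,v_2], [v_1,v_3], [v_1,v_4], [v_2,v_3], [v_2,v_4], [v_3,v_4]
  2-simplices (10): [v_0,v_1,v_2], [v_0,v_1,v_3], [v_0,v_1,v_4], [v_0,v_2,v_3], [v_0,v_2,v_4], [v_0,v_3,v_4], [v_1,v_2,v_3], [v_1,v_2,v_4], [v_1,v_3,v_4], [v_2,v_3,v_4]
  3-simplices (5): [v_0,v_1,v_2,v_3], [v_0,v_1,v_2,v_4], [v_0,v_1,v_3,v_4], [v_0,v_2,v_3,v_4], [v_1,v_2,v_3,v_4]

Hence C_0 ≅ Z^5, C_1 ≅ Z^10, C_2 ≅ Z^10, C_3 ≅ Z^5.

The boundary map ∂_1: C_1 → C_0 sends each edge [p,q] (with p < q) to q − p.
The 5×10 boundary matrix has rank 4 and Smith normal form diag(1,1,1,1).

Boundary ∂_2: C_2 → C_1 acts by ∂[p,q,r] = [q,r] − [p,r] + [p,q]. For instance
  ∂[v_1,v_3,v_4] = [v_3,v_4] − [v_1,v_4] + [v_1,v_3],
  ∂[v_0,v_1,v_2] = [v_1,v_2] − [v_0,v_2] + [v_0,v_1].
This gives a 10×10 integer matrix of rank 6; reducing to Smith normal form yields diagonal entries (1,1,1,1,1,1).

The boundary map ∂_3: C_3 → C_2 sends each 3-simplex σ to the alternating sum Σ_i (−1)^i (σ with its i-th vertex removed). For instance
  ∂[v_0,v_1,v_2,v_4] = [v_1,v_2,v_4] − [v_0,v_2,v_4] + [v_0,v_1,v_4] − [v_0,v_1,v_2],
  ∂[v_0,v_2,v_3,v_4] = [v_2,v_3,v_4] − [v_0,v_3,v_4] + [v_0,v_2,v_4] − [v_0,v_2,v_3].
This gives a 10×5 integer matrix of rank 4; reducing to Smith normal form yields diagonal entries (1,1,1,1).

From H_k ≅ ker(∂_k) / im(∂_{k+1}) we obtain:

  H_0: rank C_0 − rank ∂_1 = 5 − 4 = 1, and the invariant factors of ∂_1 are all 1, so H_0 = Z.
  H_1: rank ker ∂_1 − rank ∂_2 = (10 − 4) − 6 = 0, and the invariant factors of ∂_2 are all 1, so H_1 = 0.
  H_2: rank ker ∂_2 − rank ∂_3 = (10 − 6) − 4 = 0, and the invariant factors of ∂_3 are all 1, so H_2 = 0.
  H_3: rank ker ∂_3 − rank ∂_4 = (5 − 4) − 0 = 1, and there is no ∂_4, so H_3 = Z.

H_0 ≅ Z,  H_1 = 0,  H_2 = 0,  H_3 ≅ Z.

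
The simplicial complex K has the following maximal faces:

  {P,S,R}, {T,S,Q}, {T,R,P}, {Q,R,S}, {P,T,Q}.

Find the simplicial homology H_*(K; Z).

H_0 = Z,  H_1 = Z,  H_2 = 0.

Order the vertices as P < Q < R < S < T. Listing each simplex with vertices in this order, K has dimension 2 with simplices:

  0-simplices (5): P, Q, R, S, T
  1-simplices (10): PQ, PR, PS, PT, QR, QS, QT, RS, RT, ST
  2-simplices (5): PQT, PRS, PRT, QRS, QST

giving chain groups C_0 ≅ Z^5, C_1 ≅ Z^10, C_2 ≅ Z^5.

∂_1: C_1 → C_0 maps an edge to its endpoints' difference, ∂[p,q] = q − p.
The 5×10 boundary matrix has rank 4 and Smith normal form diag(1,1,1,1).

Boundary ∂_2: C_2 → C_1 sends each 2-simplex [p,q,r] to [q,r] − [p,r] + [p,q]. For instance
  ∂PRT = RT − PT + PR,
  ∂PRS = RS − PS + PR.
As a 10×5 matrix over Z this has rank 5, with invariant factors (1,1,1,1,1).

Reading off H_k = ker ∂_k / im ∂_{k+1}:

  H_0: rank C_0 − rank ∂_1 = 5 − 4 = 1, and the invariant factors of ∂_1 are all 1, so H_0 ≅ Z.
  H_1: rank ker ∂_1 − rank ∂_2 = (10 − 4) − 5 = 1, and the invariant factors of ∂_2 are all 1, so H_1 ≅ Z.
  H_2: rank ker ∂_2 − rank ∂_3 = (5 − 5) − 0 = 0, and there is no ∂_3, so H_2 ≅ 0.

As a check, the Euler characteristic is 5 − 10 + 5 = 0, which agrees with 1 − 1 + 0 = 0.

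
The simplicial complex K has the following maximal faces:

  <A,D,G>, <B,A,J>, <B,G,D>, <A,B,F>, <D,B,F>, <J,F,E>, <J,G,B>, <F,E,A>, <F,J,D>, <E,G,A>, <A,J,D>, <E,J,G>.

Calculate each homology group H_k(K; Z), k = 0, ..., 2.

We work with the vertex ordering A < B < D < E < F < G < J. The simplices of K, each written with vertices in increasing order, are:

  0-simplices (7): A, B, D, E, F, G, J
  1-simplices (18): AB, AD, AE, AF, AG, AJ, BD, BF, BG, BJ, DF, DG, DJ, EF, EG, EJ, FJ, GJ
  2-simplices (12): ABF, ABJ, ADG, ADJ, AEF, AEG, BDF, BDG, BGJ, DFJ, EFJ, EGJ

giving chain groups C_0 ≅ Z^7, C_1 ≅ Z^18, C_2 ≅ Z^12.

∂_1: C_1 → C_0 is given by ∂[p,q] = [q] − [p]. For instance
  ∂DJ = J − D.
The 7×18 boundary matrix has rank 6 and Smith normal form diag(1,1,1,1,1,1).

Boundary ∂_2: C_2 → C_1 acts by ∂[p,q,r] = [q,r] − [p,r] + [p,q]. For instance
  ∂EFJ = FJ − EJ + EF,
  ∂BDG = DG − BG + BD.
The 18×12 boundary matrix has rank 12 and Smith normal form diag(1,1,1,1,1,1,1,1,1,1,1,2).

Computing H_k = (kernel of ∂_k) / (image of ∂_{k+1}):

  H_0: rank C_0 − rank ∂_1 = 7 − 6 = 1, and the invariant factors of ∂_1 are all 1, so H_0 ≅ Z.
  H_1: rank ker ∂_1 − rank ∂_2 = (18 − 6) − 12 = 0, and ∂_2 has invariant factor 2 > 1, so H_1 ≅ Z/2Z.
  H_2: rank ker ∂_2 − rank ∂_3 = (12 − 12) − 0 = 0, and there is no ∂_3, so H_2 ≅ 0.

(K is a triangulation of the real projective plane RP^2.)

H_0 = Z,  H_1 = Z/2Z,  H_2 = 0.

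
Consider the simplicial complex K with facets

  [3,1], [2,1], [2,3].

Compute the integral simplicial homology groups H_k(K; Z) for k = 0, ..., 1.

Order the vertices as 1 < 2 < 3. Listing each simplex with vertices in this order, K has dimension 1 with simplices:

  0-simplices (3): [1], [2], [3]
  1-simplices (3): [1,2], [1,3], [2,3]

giving chain groups C_0 ≅ Z^3, C_1 ≅ Z^3.

Boundary ∂_1: C_1 → C_0 maps an edge to its endpoints' difference, ∂[p,q] = q − p. For instance
  ∂[1,3] = [3] − [1].
The 3×3 boundary matrix has rank 2 and Smith normal form diag(1,1).

Computing H_k = (kernel of ∂_k) / (image of ∂_{k+1}):

  H_0: rank C_0 − rank ∂_1 = 3 − 2 = 1, and the invariant factors of ∂_1 are all 1, so H_0 ≅ Z.
  H_1: rank ker ∂_1 − rank ∂_2 = (3 − 2) − 0 = 1, and there is no ∂_2, so H_1 ≅ Z.

H_0 ≅ Z,  H_1 ≅ Z.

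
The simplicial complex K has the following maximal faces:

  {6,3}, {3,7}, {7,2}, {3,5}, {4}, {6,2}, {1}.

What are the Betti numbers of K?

Fix the vertex order 1 < 2 < 3 < 4 < 5 < 6 < 7 and write every simplex with vertices in increasing order. Then dim K = 1 and the simplices of K are:

  0-simplices (7): [1], [2], [3], [4], [5], [6], [7]
  1-simplices (5): [2,6], [2,7], [3,5], [3,6], [3,7]

so the chain groups are C_0 ≅ Z^7, C_1 ≅ Z^5.

The boundary map ∂_1: C_1 → C_0 is given by ∂[p,q] = [q] − [p].
This gives a 7×5 integer matrix of rank 4; reducing to Smith normal form yields diagonal entries (1,1,1,1).

From H_k ≅ ker(∂_k) / im(∂_{k+1}) we obtain:

  H_0: rank C_0 − rank ∂_1 = 7 − 4 = 3, and the invariant factors of ∂_1 are all 1, so H_0 = Z^3.
  H_1: rank ker ∂_1 − rank ∂_2 = (5 − 4) − 0 = 1, and there is no ∂_2, so H_1 = Z.

As a check, the Euler characteristic is 7 − 5 = 2, which agrees with 3 − 1 = 2.

Hence the Betti numbers are b_0 = 3, b_1 = 1.

b_0 = 3, b_1 = 1.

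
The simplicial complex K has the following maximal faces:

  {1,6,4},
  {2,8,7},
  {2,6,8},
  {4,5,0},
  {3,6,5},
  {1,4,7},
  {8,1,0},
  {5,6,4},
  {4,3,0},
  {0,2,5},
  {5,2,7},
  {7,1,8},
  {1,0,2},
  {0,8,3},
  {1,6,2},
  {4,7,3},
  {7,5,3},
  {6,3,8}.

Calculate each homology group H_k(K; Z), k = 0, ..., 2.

Take the total order 0 < 1 < 2 < 3 < 4 < 5 < 6 < 7 < 8 on the vertex set. Then K (dimension 2) consists of the simplices:

  0-simplices (9): [0], [1], [2], [3], [4], [5], [6], [7], [8]
  1-simplices (27): (27 of them)
  2-simplices (18): [0,1,2], [0,1,8], [0,2,5], [0,3,4], [0,3,8], [0,4,5], [1,2,6], [1,4,6], [1,4,7], [1,7,8], [2,5,7], [2,6,8], [2,7,8], [3,4,7], [3,5,6], [3,5,7], [3,6,8], [4,5,6]

giving chain groups C_0 ≅ Z^9, C_1 ≅ Z^27, C_2 ≅ Z^18.

∂_1: C_1 → C_0 sends each edge [p,q] (with p < q) to q − p.
The 9×27 boundary matrix has rank 8 and Smith normal form diag(1,1,1,1,1,1,1,1).

∂_2: C_2 → C_1 acts by ∂[p,q,r] = [q,r] − [p,r] + [p,q]. For instance
  ∂[3,6,8] = [6,8] − [3,8] + [3,6],
  ∂[1,7,8] = [7,8] − [1,8] + [1,7].
The resulting 27×18 matrix has rank 18, and its Smith normal form has invariant factors (1,1,1,1,1,1,1,1,1,1,1,1,1,1,1,1,1,2).

Reading off H_k = ker ∂_k / im ∂_{k+1}:

  H_0: rank C_0 − rank ∂_1 = 9 − 8 = 1, and the invariant factors of ∂_1 are all 1, so H_0 = Z.
  H_1: rank ker ∂_1 − rank ∂_2 = (27 − 8) − 18 = 1, and ∂_2 has invariant factor 2 > 1, so H_1 = Z ⊕ Z_2.
  H_2: rank ker ∂_2 − rank ∂_3 = (18 − 18) − 0 = 0, and there is no ∂_3, so H_2 = 0.

As a check, the Euler characteristic is 9 − 27 + 18 = 0, which agrees with 1 − 1 + 0 = 0.

H_0 = Z,  H_1 = Z ⊕ Z_2,  H_2 = 0.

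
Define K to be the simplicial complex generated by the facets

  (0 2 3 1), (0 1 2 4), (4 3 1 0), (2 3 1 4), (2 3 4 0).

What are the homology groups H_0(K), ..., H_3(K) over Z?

H_0 = Z,  H_1 = 0,  H_2 = 0,  H_3 = Z.

Take the total order 0 < 1 < 2 < 3 < 4 on the vertex set. Then K (dimension 3) consists of the simplices:

  0-simplices (5): [0], [1], [2], [3], [4]
  1-simplices (10): [0,1], [0,2], [0,3], [0,4], [1,2], [1,3], [1,4], [2,3], [2,4], [3,4]
  2-simplices (10): [0,1,2], [0,1,3], [0,1,4], [0,2,3], [0,2,4], [0,3,4], [1,2,3], [1,2,4], [1,3,4], [2,3,4]
  3-simplices (5): [0,1,2,3], [0,1,2,4], [0,1,3,4], [0,2,3,4], [1,2,3,4]

Hence C_0 ≅ Z^5, C_1 ≅ Z^10, C_2 ≅ Z^10, C_3 ≅ Z^5.

Boundary ∂_1: C_1 → C_0 sends each edge [p,q] (with p < q) to q − p. For instance
  ∂[1,3] = [3] − [1].
The 5×10 boundary matrix has rank 4 and Smith normal form diag(1,1,1,1).

∂_2: C_2 → C_1 acts by ∂[p,q,r] = [q,r] − [p,r] + [p,q]. For instance
  ∂[1,3,4] = [3,4] − [1,4] + [1,3],
  ∂[1,2,4] = [2,4] − [1,4] + [1,2].
The 10×10 boundary matrix has rank 6 and Smith normal form diag(1,1,1,1,1,1).

∂_3: C_3 → C_2 sends each 3-simplex σ to the alternating sum Σ_i (−1)^i (σ with its i-th vertex removed). For instance
  ∂[1,2,3,4] = [2,3,4] − [1,3,4] + [1,2,4] − [1,2,3],
  ∂[0,1,3,4] = [1,3,4] − [0,3,4] + [0,1,4] − [0,1,3].
The resulting 10×5 matrix has rank 4, and its Smith normal form has invariant factors (1,1,1,1).

Computing H_k = (kernel of ∂_k) / (image of ∂_{k+1}):

  H_0: rank C_0 − rank ∂_1 = 5 − 4 = 1, and the invariant factors of ∂_1 are all 1, so H_0 = Z.
  H_1: rank ker ∂_1 − rank ∂_2 = (10 − 4) − 6 = 0, and the invariant factors of ∂_2 are all 1, so H_1 = 0.
  H_2: rank ker ∂_2 − rank ∂_3 = (10 − 6) − 4 = 0, and the invariant factors of ∂_3 are all 1, so H_2 = 0.
  H_3: rank ker ∂_3 − rank ∂_4 = (5 − 4) − 0 = 1, and there is no ∂_4, so H_3 = Z.

As a check, the Euler characteristic is 5 − 10 + 10 − 5 = 0, which agrees with 1 − 0 + 0 − 1 = 0.
(K is a triangulation of the 3-sphere S^3.)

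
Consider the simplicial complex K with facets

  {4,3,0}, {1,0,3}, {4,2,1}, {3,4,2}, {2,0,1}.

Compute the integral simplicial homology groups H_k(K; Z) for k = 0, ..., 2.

H_0 = Z,  H_1 = Z,  H_2 = 0.

Order the vertices as 0 < 1 < 2 < 3 < 4. Listing each simplex with vertices in this order, K has dimension 2 with simplices:

  0-simplices (5): [0], [1], [2], [3], [4]
  1-simplices (10): [0,1], [0,2], [0,3], [0,4], [1,2], [1,3], [1,4], [2,3], [2,4], [3,4]
  2-simplices (5): [0,1,2], [0,1,3], [0,3,4], [1,2,4], [2,3,4]

giving chain groups C_0 ≅ Z^5, C_1 ≅ Z^10, C_2 ≅ Z^5.

Boundary ∂_1: C_1 → C_0 sends each edge [p,q] (with p < q) to q − p. For instance
  ∂[0,1] = [1] − [0].
This gives a 5×10 integer matrix of rank 4; reducing to Smith normal form yields diagonal entries (1,1,1,1).

Boundary ∂_2: C_2 → C_1 acts by ∂[p,q,r] = [q,r] − [p,r] + [p,q]. For instance
  ∂[2,3,4] = [3,4] − [2,4] + [2,3],
  ∂[0,1,2] = [1,2] − [0,2] + [0,1].
The 10×5 boundary matrix has rank 5 and Smith normal form diag(1,1,1,1,1).

Now H_k = ker ∂_k / im ∂_{k+1}, so:

  H_0: rank C_0 − rank ∂_1 = 5 − 4 = 1, and the invariant factors of ∂_1 are all 1, so H_0 = Z.
  H_1: rank ker ∂_1 − rank ∂_2 = (10 − 4) − 5 = 1, and the invariant factors of ∂_2 are all 1, so H_1 = Z.
  H_2: rank ker ∂_2 − rank ∂_3 = (5 − 5) − 0 = 0, and there is no ∂_3, so H_2 = 0.

As a check, the Euler characteristic is 5 − 10 + 5 = 0, which agrees with 1 − 1 + 0 = 0.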